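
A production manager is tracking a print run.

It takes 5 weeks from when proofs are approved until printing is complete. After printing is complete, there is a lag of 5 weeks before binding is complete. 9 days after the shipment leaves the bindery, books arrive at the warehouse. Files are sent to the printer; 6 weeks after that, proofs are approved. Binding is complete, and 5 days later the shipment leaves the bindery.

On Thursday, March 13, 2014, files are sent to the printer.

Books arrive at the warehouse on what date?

Thursday, July 17, 2014

Files are sent to the printer: Mar 13, 2014.
Proofs are approved: Mar 13, 2014 + 6 weeks = Apr 24, 2014.
Printing is complete: Apr 24, 2014 + 5 weeks = May 29, 2014.
Binding is complete: May 29, 2014 + 5 weeks = Jul 3, 2014.
The shipment leaves the bindery: Jul 3, 2014 + 5 days = Jul 8, 2014.
Books arrive at the warehouse: Jul 8, 2014 + 9 days = Jul 17, 2014.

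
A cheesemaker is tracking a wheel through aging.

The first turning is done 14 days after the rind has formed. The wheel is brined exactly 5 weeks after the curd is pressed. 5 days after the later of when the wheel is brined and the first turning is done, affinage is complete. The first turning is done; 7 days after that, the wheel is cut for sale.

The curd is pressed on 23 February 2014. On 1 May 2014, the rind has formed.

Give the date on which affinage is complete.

20 May 2014

The curd is pressed: Feb 23, 2014.
The wheel is brined: Feb 23, 2014 + 5 weeks = Mar 30, 2014.
The rind has formed: May 1, 2014.
The first turning is done: May 1, 2014 + 14 days = May 15, 2014.
Both prerequisites met — the wheel is brined (Mar 30, 2014), the first turning is done (May 15, 2014); the later is May 15, 2014.
Affinage is complete: May 15, 2014 + 5 days = May 20, 2014.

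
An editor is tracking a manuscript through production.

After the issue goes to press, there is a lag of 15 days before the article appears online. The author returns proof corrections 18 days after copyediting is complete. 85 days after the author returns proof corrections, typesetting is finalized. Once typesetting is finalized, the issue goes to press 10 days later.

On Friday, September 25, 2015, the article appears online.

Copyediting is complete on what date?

The article appears online: Sep 25, 2015.
The issue goes to press: Sep 25, 2015 − 15 days = Sep 10, 2015.
Typesetting is finalized: Sep 10, 2015 − 10 days = Aug 31, 2015.
The author returns proof corrections: Aug 31, 2015 − 85 days = Jun 7, 2015.
Copyediting is complete: Jun 7, 2015 − 18 days = May 20, 2015.

Wednesday, May 20, 2015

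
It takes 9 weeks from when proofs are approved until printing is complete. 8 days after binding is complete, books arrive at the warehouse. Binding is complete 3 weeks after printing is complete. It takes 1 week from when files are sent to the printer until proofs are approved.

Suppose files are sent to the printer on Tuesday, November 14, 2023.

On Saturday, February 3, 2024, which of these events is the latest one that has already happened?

Printing is complete

Files are sent to the printer: Nov 14, 2023.
Proofs are approved: Nov 14, 2023 + 1 week = Nov 21, 2023.
Printing is complete: Nov 21, 2023 + 9 weeks = Jan 23, 2024.
Binding is complete: Jan 23, 2024 + 3 weeks = Feb 13, 2024.
Books arrive at the warehouse: Feb 13, 2024 + 8 days = Feb 21, 2024.
Feb 3, 2024 falls between when printing is complete (Jan 23, 2024) and when binding is complete (Feb 13, 2024).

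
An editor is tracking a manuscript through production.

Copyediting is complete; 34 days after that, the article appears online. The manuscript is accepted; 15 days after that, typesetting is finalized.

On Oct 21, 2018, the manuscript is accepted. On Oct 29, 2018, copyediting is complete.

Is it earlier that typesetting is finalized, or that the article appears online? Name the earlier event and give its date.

The manuscript is accepted: Oct 21, 2018.
Typesetting is finalized: Oct 21, 2018 + 15 days = Nov 5, 2018.
Copyediting is complete: Oct 29, 2018.
The article appears online: Oct 29, 2018 + 34 days = Dec 2, 2018.
Comparing: typesetting is finalized on Nov 5, 2018 vs the article appears online on Dec 2, 2018. Earlier: typesetting is finalized.

Typesetting is finalized — Nov 5, 2018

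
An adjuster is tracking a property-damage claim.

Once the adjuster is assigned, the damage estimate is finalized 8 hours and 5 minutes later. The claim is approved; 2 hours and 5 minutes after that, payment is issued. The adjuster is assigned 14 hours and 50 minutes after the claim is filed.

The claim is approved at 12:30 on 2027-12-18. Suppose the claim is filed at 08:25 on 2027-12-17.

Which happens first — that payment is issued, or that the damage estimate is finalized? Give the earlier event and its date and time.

The damage estimate is finalized — 07:20 on 2027-12-18

The claim is approved: 12:30 Dec 18, 2027.
Payment is issued: 12:30 Dec 18, 2027 + 2h05m = 14:35 Dec 18, 2027.
The claim is filed: 08:25 Dec 17, 2027.
The adjuster is assigned: 08:25 Dec 17, 2027 + 14h50m = 23:15 Dec 17, 2027.
The damage estimate is finalized: 23:15 Dec 17, 2027 + 8h05m = 07:20 Dec 18, 2027.
Comparing: payment is issued at 14:35 Dec 18, 2027 vs the damage estimate is finalized at 07:20 Dec 18, 2027. Earlier: the damage estimate is finalized.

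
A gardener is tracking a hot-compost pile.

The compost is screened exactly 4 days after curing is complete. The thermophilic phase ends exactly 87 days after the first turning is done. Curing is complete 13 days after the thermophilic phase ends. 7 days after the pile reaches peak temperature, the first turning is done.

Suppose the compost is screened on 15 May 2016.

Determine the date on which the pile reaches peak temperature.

25 January 2016

The compost is screened: May 15, 2016.
Curing is complete: May 15, 2016 − 4 days = May 11, 2016.
The thermophilic phase ends: May 11, 2016 − 13 days = Apr 28, 2016.
The first turning is done: Apr 28, 2016 − 87 days = Feb 1, 2016.
The pile reaches peak temperature: Feb 1, 2016 − 7 days = Jan 25, 2016.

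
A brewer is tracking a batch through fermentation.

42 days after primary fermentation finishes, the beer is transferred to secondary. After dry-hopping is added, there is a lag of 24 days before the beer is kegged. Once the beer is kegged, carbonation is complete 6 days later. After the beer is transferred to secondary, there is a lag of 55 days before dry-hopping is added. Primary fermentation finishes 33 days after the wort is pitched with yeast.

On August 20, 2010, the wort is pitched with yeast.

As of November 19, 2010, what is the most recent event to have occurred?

The beer is transferred to secondary

The wort is pitched with yeast: Aug 20, 2010.
Primary fermentation finishes: Aug 20, 2010 + 33 days = Sep 22, 2010.
The beer is transferred to secondary: Sep 22, 2010 + 42 days = Nov 3, 2010.
Dry-hopping is added: Nov 3, 2010 + 55 days = Dec 28, 2010.
The beer is kegged: Dec 28, 2010 + 24 days = Jan 21, 2011.
Carbonation is complete: Jan 21, 2011 + 6 days = Jan 27, 2011.
Nov 19, 2010 falls between when the beer is transferred to secondary (Nov 3, 2010) and when dry-hopping is added (Dec 28, 2010).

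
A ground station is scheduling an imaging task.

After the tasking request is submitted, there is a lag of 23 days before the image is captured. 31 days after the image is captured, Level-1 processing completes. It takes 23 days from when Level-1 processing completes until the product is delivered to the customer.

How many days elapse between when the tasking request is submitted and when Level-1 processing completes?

54 days

Causal path: the tasking request is submitted → the image is captured → Level-1 processing completes.
Total delay along the path: 23 + 31 = 54 days.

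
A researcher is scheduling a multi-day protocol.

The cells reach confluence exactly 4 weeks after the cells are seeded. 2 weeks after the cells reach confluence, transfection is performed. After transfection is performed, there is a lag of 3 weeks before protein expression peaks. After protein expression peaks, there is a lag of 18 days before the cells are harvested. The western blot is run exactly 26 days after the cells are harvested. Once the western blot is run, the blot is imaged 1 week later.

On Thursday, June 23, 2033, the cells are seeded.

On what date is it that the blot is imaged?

Saturday, October 15, 2033

The cells are seeded: Jun 23, 2033.
The cells reach confluence: Jun 23, 2033 + 4 weeks = Jul 21, 2033.
Transfection is performed: Jul 21, 2033 + 2 weeks = Aug 4, 2033.
Protein expression peaks: Aug 4, 2033 + 3 weeks = Aug 25, 2033.
The cells are harvested: Aug 25, 2033 + 18 days = Sep 12, 2033.
The western blot is run: Sep 12, 2033 + 26 days = Oct 8, 2033.
The blot is imaged: Oct 8, 2033 + 1 week = Oct 15, 2033.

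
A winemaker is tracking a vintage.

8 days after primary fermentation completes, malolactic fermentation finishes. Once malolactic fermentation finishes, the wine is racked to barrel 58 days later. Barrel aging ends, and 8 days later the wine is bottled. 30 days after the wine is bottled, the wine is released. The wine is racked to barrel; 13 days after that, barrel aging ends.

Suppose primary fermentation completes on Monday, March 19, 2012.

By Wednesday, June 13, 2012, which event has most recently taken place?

Primary fermentation completes: Mar 19, 2012.
Malolactic fermentation finishes: Mar 19, 2012 + 8 days = Mar 27, 2012.
The wine is racked to barrel: Mar 27, 2012 + 58 days = May 24, 2012.
Barrel aging ends: May 24, 2012 + 13 days = Jun 6, 2012.
The wine is bottled: Jun 6, 2012 + 8 days = Jun 14, 2012.
The wine is released: Jun 14, 2012 + 30 days = Jul 14, 2012.
Jun 13, 2012 falls between when barrel aging ends (Jun 6, 2012) and when the wine is bottled (Jun 14, 2012).

Barrel aging ends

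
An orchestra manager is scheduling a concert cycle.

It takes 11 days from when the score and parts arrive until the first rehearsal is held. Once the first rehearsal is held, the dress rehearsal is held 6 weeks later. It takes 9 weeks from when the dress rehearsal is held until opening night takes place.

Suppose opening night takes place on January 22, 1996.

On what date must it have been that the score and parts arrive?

September 28, 1995

Opening night takes place: Jan 22, 1996.
The dress rehearsal is held: Jan 22, 1996 − 9 weeks = Nov 20, 1995.
The first rehearsal is held: Nov 20, 1995 − 6 weeks = Oct 9, 1995.
The score and parts arrive: Oct 9, 1995 − 11 days = Sep 28, 1995.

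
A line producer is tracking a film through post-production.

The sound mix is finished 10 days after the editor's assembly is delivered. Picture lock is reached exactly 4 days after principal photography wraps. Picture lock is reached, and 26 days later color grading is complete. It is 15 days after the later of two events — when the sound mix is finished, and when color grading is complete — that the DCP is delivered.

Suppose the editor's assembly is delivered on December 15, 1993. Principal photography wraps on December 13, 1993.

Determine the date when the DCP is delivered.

January 27, 1994

The editor's assembly is delivered: Dec 15, 1993.
The sound mix is finished: Dec 15, 1993 + 10 days = Dec 25, 1993.
Principal photography wraps: Dec 13, 1993.
Picture lock is reached: Dec 13, 1993 + 4 days = Dec 17, 1993.
Color grading is complete: Dec 17, 1993 + 26 days = Jan 12, 1994.
Both prerequisites met — the sound mix is finished (Dec 25, 1993), color grading is complete (Jan 12, 1994); the later is Jan 12, 1994.
The DCP is delivered: Jan 12, 1994 + 15 days = Jan 27, 1994.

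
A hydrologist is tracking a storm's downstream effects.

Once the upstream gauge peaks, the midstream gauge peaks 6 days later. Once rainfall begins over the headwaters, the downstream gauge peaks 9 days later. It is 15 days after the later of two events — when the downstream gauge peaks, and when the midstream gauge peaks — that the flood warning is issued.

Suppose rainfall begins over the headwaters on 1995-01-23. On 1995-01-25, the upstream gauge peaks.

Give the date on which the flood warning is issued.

Rainfall begins over the headwaters: Jan 23, 1995.
The downstream gauge peaks: Jan 23, 1995 + 9 days = Feb 1, 1995.
The upstream gauge peaks: Jan 25, 1995.
The midstream gauge peaks: Jan 25, 1995 + 6 days = Jan 31, 1995.
Both prerequisites met — the downstream gauge peaks (Feb 1, 1995), the midstream gauge peaks (Jan 31, 1995); the later is Feb 1, 1995.
The flood warning is issued: Feb 1, 1995 + 15 days = Feb 16, 1995.

1995-02-16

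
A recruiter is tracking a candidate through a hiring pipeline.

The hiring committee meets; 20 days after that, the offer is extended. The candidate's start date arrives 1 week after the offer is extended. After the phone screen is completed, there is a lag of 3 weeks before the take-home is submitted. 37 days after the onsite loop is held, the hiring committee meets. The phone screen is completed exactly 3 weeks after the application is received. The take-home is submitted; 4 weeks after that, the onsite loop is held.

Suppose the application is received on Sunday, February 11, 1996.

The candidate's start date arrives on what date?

Monday, June 24, 1996

The application is received: Feb 11, 1996.
The phone screen is completed: Feb 11, 1996 + 3 weeks = Mar 3, 1996.
The take-home is submitted: Mar 3, 1996 + 3 weeks = Mar 24, 1996.
The onsite loop is held: Mar 24, 1996 + 4 weeks = Apr 21, 1996.
The hiring committee meets: Apr 21, 1996 + 37 days = May 28, 1996.
The offer is extended: May 28, 1996 + 20 days = Jun 17, 1996.
The candidate's start date arrives: Jun 17, 1996 + 1 week = Jun 24, 1996.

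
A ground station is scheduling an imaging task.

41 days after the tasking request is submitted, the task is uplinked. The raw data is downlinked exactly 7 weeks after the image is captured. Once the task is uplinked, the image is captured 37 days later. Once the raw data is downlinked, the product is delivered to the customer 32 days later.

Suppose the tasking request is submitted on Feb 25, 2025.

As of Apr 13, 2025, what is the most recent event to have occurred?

The task is uplinked

The tasking request is submitted: Feb 25, 2025.
The task is uplinked: Feb 25, 2025 + 41 days = Apr 7, 2025.
The image is captured: Apr 7, 2025 + 37 days = May 14, 2025.
The raw data is downlinked: May 14, 2025 + 7 weeks = Jul 2, 2025.
The product is delivered to the customer: Jul 2, 2025 + 32 days = Aug 3, 2025.
Apr 13, 2025 falls between when the task is uplinked (Apr 7, 2025) and when the image is captured (May 14, 2025).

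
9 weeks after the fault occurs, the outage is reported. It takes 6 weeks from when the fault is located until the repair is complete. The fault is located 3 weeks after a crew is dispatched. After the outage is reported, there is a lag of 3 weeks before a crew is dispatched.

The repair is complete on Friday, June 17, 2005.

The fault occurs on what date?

Friday, January 21, 2005

The repair is complete: Jun 17, 2005.
The fault is located: Jun 17, 2005 − 6 weeks = May 6, 2005.
A crew is dispatched: May 6, 2005 − 3 weeks = Apr 15, 2005.
The outage is reported: Apr 15, 2005 − 3 weeks = Mar 25, 2005.
The fault occurs: Mar 25, 2005 − 9 weeks = Jan 21, 2005.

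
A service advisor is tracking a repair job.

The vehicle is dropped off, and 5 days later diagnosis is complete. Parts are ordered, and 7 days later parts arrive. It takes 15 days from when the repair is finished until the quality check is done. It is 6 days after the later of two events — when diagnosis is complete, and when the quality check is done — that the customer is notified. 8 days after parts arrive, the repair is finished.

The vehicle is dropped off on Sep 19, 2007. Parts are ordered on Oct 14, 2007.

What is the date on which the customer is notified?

Nov 19, 2007

The vehicle is dropped off: Sep 19, 2007.
Diagnosis is complete: Sep 19, 2007 + 5 days = Sep 24, 2007.
Parts are ordered: Oct 14, 2007.
Parts arrive: Oct 14, 2007 + 7 days = Oct 21, 2007.
The repair is finished: Oct 21, 2007 + 8 days = Oct 29, 2007.
The quality check is done: Oct 29, 2007 + 15 days = Nov 13, 2007.
Both prerequisites met — diagnosis is complete (Sep 24, 2007), the quality check is done (Nov 13, 2007); the later is Nov 13, 2007.
The customer is notified: Nov 13, 2007 + 6 days = Nov 19, 2007.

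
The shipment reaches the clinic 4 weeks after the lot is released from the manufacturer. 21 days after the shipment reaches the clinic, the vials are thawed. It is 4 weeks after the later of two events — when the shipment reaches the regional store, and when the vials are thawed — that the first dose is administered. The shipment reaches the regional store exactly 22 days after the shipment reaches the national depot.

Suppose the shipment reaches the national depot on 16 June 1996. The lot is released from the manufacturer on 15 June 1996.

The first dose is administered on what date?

31 August 1996

The shipment reaches the national depot: Jun 16, 1996.
The shipment reaches the regional store: Jun 16, 1996 + 22 days = Jul 8, 1996.
The lot is released from the manufacturer: Jun 15, 1996.
The shipment reaches the clinic: Jun 15, 1996 + 4 weeks = Jul 13, 1996.
The vials are thawed: Jul 13, 1996 + 21 days = Aug 3, 1996.
Both prerequisites met — the shipment reaches the regional store (Jul 8, 1996), the vials are thawed (Aug 3, 1996); the later is Aug 3, 1996.
The first dose is administered: Aug 3, 1996 + 4 weeks = Aug 31, 1996.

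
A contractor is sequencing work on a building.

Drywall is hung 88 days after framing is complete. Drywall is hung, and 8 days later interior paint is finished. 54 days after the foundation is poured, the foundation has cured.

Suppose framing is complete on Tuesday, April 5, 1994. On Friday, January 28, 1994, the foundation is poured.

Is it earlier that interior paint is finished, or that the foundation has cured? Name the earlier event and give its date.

Framing is complete: Apr 5, 1994.
Drywall is hung: Apr 5, 1994 + 88 days = Jul 2, 1994.
Interior paint is finished: Jul 2, 1994 + 8 days = Jul 10, 1994.
The foundation is poured: Jan 28, 1994.
The foundation has cured: Jan 28, 1994 + 54 days = Mar 23, 1994.
Comparing: interior paint is finished on Jul 10, 1994 vs the foundation has cured on Mar 23, 1994. Earlier: the foundation has cured.

The foundation has cured — Wednesday, March 23, 1994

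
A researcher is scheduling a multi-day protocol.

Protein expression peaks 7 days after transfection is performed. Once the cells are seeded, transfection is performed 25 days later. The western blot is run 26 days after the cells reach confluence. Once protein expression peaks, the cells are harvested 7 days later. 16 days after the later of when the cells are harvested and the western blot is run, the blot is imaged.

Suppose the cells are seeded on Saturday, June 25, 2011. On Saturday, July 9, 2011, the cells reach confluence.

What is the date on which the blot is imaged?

The cells are seeded: Jun 25, 2011.
Transfection is performed: Jun 25, 2011 + 25 days = Jul 20, 2011.
Protein expression peaks: Jul 20, 2011 + 7 days = Jul 27, 2011.
The cells are harvested: Jul 27, 2011 + 7 days = Aug 3, 2011.
The cells reach confluence: Jul 9, 2011.
The western blot is run: Jul 9, 2011 + 26 days = Aug 4, 2011.
Both prerequisites met — the cells are harvested (Aug 3, 2011), the western blot is run (Aug 4, 2011); the later is Aug 4, 2011.
The blot is imaged: Aug 4, 2011 + 16 days = Aug 20, 2011.

Saturday, August 20, 2011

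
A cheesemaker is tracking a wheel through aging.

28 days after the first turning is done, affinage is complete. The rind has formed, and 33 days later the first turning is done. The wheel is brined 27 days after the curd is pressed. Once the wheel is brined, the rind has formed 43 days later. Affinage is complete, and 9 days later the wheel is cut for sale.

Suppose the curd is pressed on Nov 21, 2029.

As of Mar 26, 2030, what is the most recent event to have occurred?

The curd is pressed: Nov 21, 2029.
The wheel is brined: Nov 21, 2029 + 27 days = Dec 18, 2029.
The rind has formed: Dec 18, 2029 + 43 days = Jan 30, 2030.
The first turning is done: Jan 30, 2030 + 33 days = Mar 4, 2030.
Affinage is complete: Mar 4, 2030 + 28 days = Apr 1, 2030.
The wheel is cut for sale: Apr 1, 2030 + 9 days = Apr 10, 2030.
Mar 26, 2030 falls between when the first turning is done (Mar 4, 2030) and when affinage is complete (Apr 1, 2030).

The first turning is done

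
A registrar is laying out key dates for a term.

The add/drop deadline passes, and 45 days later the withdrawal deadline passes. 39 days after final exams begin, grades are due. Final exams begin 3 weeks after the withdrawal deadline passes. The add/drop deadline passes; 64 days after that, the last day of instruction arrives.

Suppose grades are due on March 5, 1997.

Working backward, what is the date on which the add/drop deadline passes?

Grades are due: Mar 5, 1997.
Final exams begin: Mar 5, 1997 − 39 days = Jan 25, 1997.
The withdrawal deadline passes: Jan 25, 1997 − 3 weeks = Jan 4, 1997.
The add/drop deadline passes: Jan 4, 1997 − 45 days = Nov 20, 1996.

November 20, 1996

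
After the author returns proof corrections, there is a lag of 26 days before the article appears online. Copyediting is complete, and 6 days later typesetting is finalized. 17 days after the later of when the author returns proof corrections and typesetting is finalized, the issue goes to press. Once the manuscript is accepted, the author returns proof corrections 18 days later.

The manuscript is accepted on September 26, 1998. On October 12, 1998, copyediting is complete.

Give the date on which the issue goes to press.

The manuscript is accepted: Sep 26, 1998.
The author returns proof corrections: Sep 26, 1998 + 18 days = Oct 14, 1998.
Copyediting is complete: Oct 12, 1998.
Typesetting is finalized: Oct 12, 1998 + 6 days = Oct 18, 1998.
Both prerequisites met — the author returns proof corrections (Oct 14, 1998), typesetting is finalized (Oct 18, 1998); the later is Oct 18, 1998.
The issue goes to press: Oct 18, 1998 + 17 days = Nov 4, 1998.

November 4, 1998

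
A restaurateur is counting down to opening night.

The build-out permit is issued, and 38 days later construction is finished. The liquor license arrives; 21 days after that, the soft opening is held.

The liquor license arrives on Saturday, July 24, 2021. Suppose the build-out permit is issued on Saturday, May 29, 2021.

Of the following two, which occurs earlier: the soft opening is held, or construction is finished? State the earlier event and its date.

The liquor license arrives: Jul 24, 2021.
The soft opening is held: Jul 24, 2021 + 21 days = Aug 14, 2021.
The build-out permit is issued: May 29, 2021.
Construction is finished: May 29, 2021 + 38 days = Jul 6, 2021.
Comparing: the soft opening is held on Aug 14, 2021 vs construction is finished on Jul 6, 2021. Earlier: construction is finished.

Construction is finished — Tuesday, July 6, 2021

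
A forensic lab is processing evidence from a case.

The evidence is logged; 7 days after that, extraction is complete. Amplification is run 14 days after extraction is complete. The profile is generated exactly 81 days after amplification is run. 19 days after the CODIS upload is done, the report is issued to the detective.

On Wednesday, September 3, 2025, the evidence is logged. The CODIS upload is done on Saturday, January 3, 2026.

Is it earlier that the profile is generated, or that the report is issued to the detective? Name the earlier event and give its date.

The evidence is logged: Sep 3, 2025.
Extraction is complete: Sep 3, 2025 + 7 days = Sep 10, 2025.
Amplification is run: Sep 10, 2025 + 14 days = Sep 24, 2025.
The profile is generated: Sep 24, 2025 + 81 days = Dec 14, 2025.
The CODIS upload is done: Jan 3, 2026.
The report is issued to the detective: Jan 3, 2026 + 19 days = Jan 22, 2026.
Comparing: the profile is generated on Dec 14, 2025 vs the report is issued to the detective on Jan 22, 2026. Earlier: the profile is generated.

The profile is generated — Sunday, December 14, 2025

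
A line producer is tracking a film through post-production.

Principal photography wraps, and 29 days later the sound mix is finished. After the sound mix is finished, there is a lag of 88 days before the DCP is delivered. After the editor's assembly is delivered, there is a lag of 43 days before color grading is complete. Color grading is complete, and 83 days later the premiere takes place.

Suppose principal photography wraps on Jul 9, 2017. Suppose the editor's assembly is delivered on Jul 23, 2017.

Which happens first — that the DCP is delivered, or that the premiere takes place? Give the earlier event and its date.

Principal photography wraps: Jul 9, 2017.
The sound mix is finished: Jul 9, 2017 + 29 days = Aug 7, 2017.
The DCP is delivered: Aug 7, 2017 + 88 days = Nov 3, 2017.
The editor's assembly is delivered: Jul 23, 2017.
Color grading is complete: Jul 23, 2017 + 43 days = Sep 4, 2017.
The premiere takes place: Sep 4, 2017 + 83 days = Nov 26, 2017.
Comparing: the DCP is delivered on Nov 3, 2017 vs the premiere takes place on Nov 26, 2017. Earlier: the DCP is delivered.

The DCP is delivered — Nov 3, 2017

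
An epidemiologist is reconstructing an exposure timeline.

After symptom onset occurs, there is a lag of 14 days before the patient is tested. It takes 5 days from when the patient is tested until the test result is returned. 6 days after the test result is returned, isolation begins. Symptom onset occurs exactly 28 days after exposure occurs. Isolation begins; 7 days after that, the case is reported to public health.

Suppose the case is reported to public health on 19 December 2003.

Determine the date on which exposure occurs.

20 October 2003

The case is reported to public health: Dec 19, 2003.
Isolation begins: Dec 19, 2003 − 7 days = Dec 12, 2003.
The test result is returned: Dec 12, 2003 − 6 days = Dec 6, 2003.
The patient is tested: Dec 6, 2003 − 5 days = Dec 1, 2003.
Symptom onset occurs: Dec 1, 2003 − 14 days = Nov 17, 2003.
Exposure occurs: Nov 17, 2003 − 28 days = Oct 20, 2003.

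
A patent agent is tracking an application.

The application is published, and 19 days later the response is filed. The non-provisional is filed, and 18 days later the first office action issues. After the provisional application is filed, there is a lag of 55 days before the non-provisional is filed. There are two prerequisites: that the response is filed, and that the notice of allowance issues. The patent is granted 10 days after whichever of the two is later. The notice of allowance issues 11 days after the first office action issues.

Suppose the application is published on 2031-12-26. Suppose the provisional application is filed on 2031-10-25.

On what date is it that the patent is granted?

The application is published: Dec 26, 2031.
The response is filed: Dec 26, 2031 + 19 days = Jan 14, 2032.
The provisional application is filed: Oct 25, 2031.
The non-provisional is filed: Oct 25, 2031 + 55 days = Dec 19, 2031.
The first office action issues: Dec 19, 2031 + 18 days = Jan 6, 2032.
The notice of allowance issues: Jan 6, 2032 + 11 days = Jan 17, 2032.
Both prerequisites met — the response is filed (Jan 14, 2032), the notice of allowance issues (Jan 17, 2032); the later is Jan 17, 2032.
The patent is granted: Jan 17, 2032 + 10 days = Jan 27, 2032.

2032-01-27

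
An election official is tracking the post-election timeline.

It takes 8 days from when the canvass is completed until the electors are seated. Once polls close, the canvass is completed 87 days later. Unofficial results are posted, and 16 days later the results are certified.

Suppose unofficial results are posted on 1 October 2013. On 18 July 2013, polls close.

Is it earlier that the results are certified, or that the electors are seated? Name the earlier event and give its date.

Unofficial results are posted: Oct 1, 2013.
The results are certified: Oct 1, 2013 + 16 days = Oct 17, 2013.
Polls close: Jul 18, 2013.
The canvass is completed: Jul 18, 2013 + 87 days = Oct 13, 2013.
The electors are seated: Oct 13, 2013 + 8 days = Oct 21, 2013.
Comparing: the results are certified on Oct 17, 2013 vs the electors are seated on Oct 21, 2013. Earlier: the results are certified.

The results are certified — 17 October 2013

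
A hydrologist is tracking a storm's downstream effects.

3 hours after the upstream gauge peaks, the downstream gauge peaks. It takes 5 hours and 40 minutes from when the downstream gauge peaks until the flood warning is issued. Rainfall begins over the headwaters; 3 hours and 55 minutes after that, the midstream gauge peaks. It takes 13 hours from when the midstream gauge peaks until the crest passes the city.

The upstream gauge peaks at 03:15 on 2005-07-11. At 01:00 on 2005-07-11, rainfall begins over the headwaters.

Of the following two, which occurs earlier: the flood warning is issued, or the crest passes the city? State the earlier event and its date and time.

The flood warning is issued — 11:55 on 2005-07-11

The upstream gauge peaks: 03:15 Jul 11, 2005.
The downstream gauge peaks: 03:15 Jul 11, 2005 + 3h = 06:15 Jul 11, 2005.
The flood warning is issued: 06:15 Jul 11, 2005 + 5h40m = 11:55 Jul 11, 2005.
Rainfall begins over the headwaters: 01:00 Jul 11, 2005.
The midstream gauge peaks: 01:00 Jul 11, 2005 + 3h55m = 04:55 Jul 11, 2005.
The crest passes the city: 04:55 Jul 11, 2005 + 13h = 17:55 Jul 11, 2005.
Comparing: the flood warning is issued at 11:55 Jul 11, 2005 vs the crest passes the city at 17:55 Jul 11, 2005. Earlier: the flood warning is issued.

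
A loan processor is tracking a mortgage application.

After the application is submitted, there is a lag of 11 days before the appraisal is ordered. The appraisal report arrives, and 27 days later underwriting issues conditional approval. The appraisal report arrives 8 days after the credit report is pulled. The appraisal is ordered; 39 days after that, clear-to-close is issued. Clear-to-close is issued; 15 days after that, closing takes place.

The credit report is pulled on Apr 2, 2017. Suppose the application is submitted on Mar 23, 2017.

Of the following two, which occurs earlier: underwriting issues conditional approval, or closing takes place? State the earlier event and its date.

The credit report is pulled: Apr 2, 2017.
The appraisal report arrives: Apr 2, 2017 + 8 days = Apr 10, 2017.
Underwriting issues conditional approval: Apr 10, 2017 + 27 days = May 7, 2017.
The application is submitted: Mar 23, 2017.
The appraisal is ordered: Mar 23, 2017 + 11 days = Apr 3, 2017.
Clear-to-close is issued: Apr 3, 2017 + 39 days = May 12, 2017.
Closing takes place: May 12, 2017 + 15 days = May 27, 2017.
Comparing: underwriting issues conditional approval on May 7, 2017 vs closing takes place on May 27, 2017. Earlier: underwriting issues conditional approval.

Underwriting issues conditional approval — May 7, 2017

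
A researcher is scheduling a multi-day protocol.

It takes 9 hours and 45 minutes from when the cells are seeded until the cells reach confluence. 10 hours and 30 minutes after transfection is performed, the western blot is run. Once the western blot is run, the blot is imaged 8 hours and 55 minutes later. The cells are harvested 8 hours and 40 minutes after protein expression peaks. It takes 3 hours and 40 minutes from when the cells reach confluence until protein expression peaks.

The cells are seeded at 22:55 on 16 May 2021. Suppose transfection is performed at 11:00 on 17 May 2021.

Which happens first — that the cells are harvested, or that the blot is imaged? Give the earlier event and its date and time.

The cells are seeded: 22:55 May 16, 2021.
The cells reach confluence: 22:55 May 16, 2021 + 9h45m = 08:40 May 17, 2021.
Protein expression peaks: 08:40 May 17, 2021 + 3h40m = 12:20 May 17, 2021.
The cells are harvested: 12:20 May 17, 2021 + 8h40m = 21:00 May 17, 2021.
Transfection is performed: 11:00 May 17, 2021.
The western blot is run: 11:00 May 17, 2021 + 10h30m = 21:30 May 17, 2021.
The blot is imaged: 21:30 May 17, 2021 + 8h55m = 06:25 May 18, 2021.
Comparing: the cells are harvested at 21:00 May 17, 2021 vs the blot is imaged at 06:25 May 18, 2021. Earlier: the cells are harvested.

The cells are harvested — 21:00 on 17 May 2021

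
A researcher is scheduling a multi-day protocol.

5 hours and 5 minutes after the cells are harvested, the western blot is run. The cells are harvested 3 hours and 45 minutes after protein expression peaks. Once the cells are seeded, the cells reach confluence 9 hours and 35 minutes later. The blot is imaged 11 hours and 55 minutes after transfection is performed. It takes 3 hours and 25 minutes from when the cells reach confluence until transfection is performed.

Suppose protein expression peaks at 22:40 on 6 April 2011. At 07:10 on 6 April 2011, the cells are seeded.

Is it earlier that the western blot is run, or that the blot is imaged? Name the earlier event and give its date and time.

Protein expression peaks: 22:40 Apr 6, 2011.
The cells are harvested: 22:40 Apr 6, 2011 + 3h45m = 02:25 Apr 7, 2011.
The western blot is run: 02:25 Apr 7, 2011 + 5h05m = 07:30 Apr 7, 2011.
The cells are seeded: 07:10 Apr 6, 2011.
The cells reach confluence: 07:10 Apr 6, 2011 + 9h35m = 16:45 Apr 6, 2011.
Transfection is performed: 16:45 Apr 6, 2011 + 3h25m = 20:10 Apr 6, 2011.
The blot is imaged: 20:10 Apr 6, 2011 + 11h55m = 08:05 Apr 7, 2011.
Comparing: the western blot is run at 07:30 Apr 7, 2011 vs the blot is imaged at 08:05 Apr 7, 2011. Earlier: the western blot is run.

The western blot is run — 07:30 on 7 April 2011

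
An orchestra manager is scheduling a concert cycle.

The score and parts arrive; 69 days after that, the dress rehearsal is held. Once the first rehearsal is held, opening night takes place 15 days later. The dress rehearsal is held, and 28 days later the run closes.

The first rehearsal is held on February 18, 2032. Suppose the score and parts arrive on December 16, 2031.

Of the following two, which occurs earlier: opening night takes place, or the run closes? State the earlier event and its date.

The first rehearsal is held: Feb 18, 2032.
Opening night takes place: Feb 18, 2032 + 15 days = Mar 4, 2032.
The score and parts arrive: Dec 16, 2031.
The dress rehearsal is held: Dec 16, 2031 + 69 days = Feb 23, 2032.
The run closes: Feb 23, 2032 + 28 days = Mar 22, 2032.
Comparing: opening night takes place on Mar 4, 2032 vs the run closes on Mar 22, 2032. Earlier: opening night takes place.

Opening night takes place — March 4, 2032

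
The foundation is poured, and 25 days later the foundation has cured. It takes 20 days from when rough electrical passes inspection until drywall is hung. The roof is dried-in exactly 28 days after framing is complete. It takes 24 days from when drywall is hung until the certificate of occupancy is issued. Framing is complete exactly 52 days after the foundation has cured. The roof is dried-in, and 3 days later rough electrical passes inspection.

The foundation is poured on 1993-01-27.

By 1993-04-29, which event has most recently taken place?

Framing is complete

The foundation is poured: Jan 27, 1993.
The foundation has cured: Jan 27, 1993 + 25 days = Feb 21, 1993.
Framing is complete: Feb 21, 1993 + 52 days = Apr 14, 1993.
The roof is dried-in: Apr 14, 1993 + 28 days = May 12, 1993.
Rough electrical passes inspection: May 12, 1993 + 3 days = May 15, 1993.
Drywall is hung: May 15, 1993 + 20 days = Jun 4, 1993.
The certificate of occupancy is issued: Jun 4, 1993 + 24 days = Jun 28, 1993.
Apr 29, 1993 falls between when framing is complete (Apr 14, 1993) and when the roof is dried-in (May 12, 1993).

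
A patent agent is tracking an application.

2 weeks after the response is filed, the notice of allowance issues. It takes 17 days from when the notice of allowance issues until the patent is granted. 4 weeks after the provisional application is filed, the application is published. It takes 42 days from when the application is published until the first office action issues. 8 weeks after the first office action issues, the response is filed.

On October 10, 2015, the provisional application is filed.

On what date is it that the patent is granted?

March 15, 2016

The provisional application is filed: Oct 10, 2015.
The application is published: Oct 10, 2015 + 4 weeks = Nov 7, 2015.
The first office action issues: Nov 7, 2015 + 42 days = Dec 19, 2015.
The response is filed: Dec 19, 2015 + 8 weeks = Feb 13, 2016.
The notice of allowance issues: Feb 13, 2016 + 2 weeks = Feb 27, 2016.
The patent is granted: Feb 27, 2016 + 17 days = Mar 15, 2016.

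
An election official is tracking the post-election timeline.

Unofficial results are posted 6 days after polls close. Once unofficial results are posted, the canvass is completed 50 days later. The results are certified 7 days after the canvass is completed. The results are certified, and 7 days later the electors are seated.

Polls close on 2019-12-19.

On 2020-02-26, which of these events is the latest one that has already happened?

The results are certified

Polls close: Dec 19, 2019.
Unofficial results are posted: Dec 19, 2019 + 6 days = Dec 25, 2019.
The canvass is completed: Dec 25, 2019 + 50 days = Feb 13, 2020.
The results are certified: Feb 13, 2020 + 7 days = Feb 20, 2020.
The electors are seated: Feb 20, 2020 + 7 days = Feb 27, 2020.
Feb 26, 2020 falls between when the results are certified (Feb 20, 2020) and when the electors are seated (Feb 27, 2020).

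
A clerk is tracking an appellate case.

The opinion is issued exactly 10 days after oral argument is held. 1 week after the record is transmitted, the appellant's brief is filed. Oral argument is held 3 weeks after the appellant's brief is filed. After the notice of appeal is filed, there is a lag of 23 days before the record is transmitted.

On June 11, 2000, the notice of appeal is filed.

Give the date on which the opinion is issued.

August 11, 2000

The notice of appeal is filed: Jun 11, 2000.
The record is transmitted: Jun 11, 2000 + 23 days = Jul 4, 2000.
The appellant's brief is filed: Jul 4, 2000 + 1 week = Jul 11, 2000.
Oral argument is held: Jul 11, 2000 + 3 weeks = Aug 1, 2000.
The opinion is issued: Aug 1, 2000 + 10 days = Aug 11, 2000.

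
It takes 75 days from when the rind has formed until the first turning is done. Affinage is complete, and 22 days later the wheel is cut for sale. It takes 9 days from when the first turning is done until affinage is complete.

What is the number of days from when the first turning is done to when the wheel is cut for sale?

Causal path: the first turning is done → affinage is complete → the wheel is cut for sale.
Total delay along the path: 9 + 22 = 31 days.

31 days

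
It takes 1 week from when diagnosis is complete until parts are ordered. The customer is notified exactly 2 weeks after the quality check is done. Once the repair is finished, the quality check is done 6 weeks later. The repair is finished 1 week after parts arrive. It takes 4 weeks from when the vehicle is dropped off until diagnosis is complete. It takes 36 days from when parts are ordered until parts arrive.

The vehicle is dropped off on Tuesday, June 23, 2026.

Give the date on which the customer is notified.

The vehicle is dropped off: Jun 23, 2026.
Diagnosis is complete: Jun 23, 2026 + 4 weeks = Jul 21, 2026.
Parts are ordered: Jul 21, 2026 + 1 week = Jul 28, 2026.
Parts arrive: Jul 28, 2026 + 36 days = Sep 2, 2026.
The repair is finished: Sep 2, 2026 + 1 week = Sep 9, 2026.
The quality check is done: Sep 9, 2026 + 6 weeks = Oct 21, 2026.
The customer is notified: Oct 21, 2026 + 2 weeks = Nov 4, 2026.

Wednesday, November 4, 2026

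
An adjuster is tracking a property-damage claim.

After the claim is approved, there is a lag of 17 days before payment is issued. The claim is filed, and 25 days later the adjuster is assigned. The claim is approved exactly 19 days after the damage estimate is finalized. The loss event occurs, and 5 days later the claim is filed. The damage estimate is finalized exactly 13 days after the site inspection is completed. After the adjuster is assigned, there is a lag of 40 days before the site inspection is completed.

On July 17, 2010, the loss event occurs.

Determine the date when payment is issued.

The loss event occurs: Jul 17, 2010.
The claim is filed: Jul 17, 2010 + 5 days = Jul 22, 2010.
The adjuster is assigned: Jul 22, 2010 + 25 days = Aug 16, 2010.
The site inspection is completed: Aug 16, 2010 + 40 days = Sep 25, 2010.
The damage estimate is finalized: Sep 25, 2010 + 13 days = Oct 8, 2010.
The claim is approved: Oct 8, 2010 + 19 days = Oct 27, 2010.
Payment is issued: Oct 27, 2010 + 17 days = Nov 13, 2010.

November 13, 2010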